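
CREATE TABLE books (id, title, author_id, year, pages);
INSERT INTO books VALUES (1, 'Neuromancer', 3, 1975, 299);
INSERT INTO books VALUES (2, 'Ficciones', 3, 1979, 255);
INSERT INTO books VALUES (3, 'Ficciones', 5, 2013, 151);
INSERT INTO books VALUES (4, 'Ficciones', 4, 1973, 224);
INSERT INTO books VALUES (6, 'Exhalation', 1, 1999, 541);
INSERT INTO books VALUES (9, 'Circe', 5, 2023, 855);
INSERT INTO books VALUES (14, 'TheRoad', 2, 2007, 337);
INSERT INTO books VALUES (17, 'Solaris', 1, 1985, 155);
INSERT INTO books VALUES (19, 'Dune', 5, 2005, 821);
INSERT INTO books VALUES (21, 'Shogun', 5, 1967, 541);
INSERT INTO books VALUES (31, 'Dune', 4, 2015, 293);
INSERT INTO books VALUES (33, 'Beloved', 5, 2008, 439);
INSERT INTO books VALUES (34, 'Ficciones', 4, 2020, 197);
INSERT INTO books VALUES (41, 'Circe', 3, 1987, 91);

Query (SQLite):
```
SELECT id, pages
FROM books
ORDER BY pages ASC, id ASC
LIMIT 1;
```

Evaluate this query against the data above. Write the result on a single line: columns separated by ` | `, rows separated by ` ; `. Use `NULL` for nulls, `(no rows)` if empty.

41 | 91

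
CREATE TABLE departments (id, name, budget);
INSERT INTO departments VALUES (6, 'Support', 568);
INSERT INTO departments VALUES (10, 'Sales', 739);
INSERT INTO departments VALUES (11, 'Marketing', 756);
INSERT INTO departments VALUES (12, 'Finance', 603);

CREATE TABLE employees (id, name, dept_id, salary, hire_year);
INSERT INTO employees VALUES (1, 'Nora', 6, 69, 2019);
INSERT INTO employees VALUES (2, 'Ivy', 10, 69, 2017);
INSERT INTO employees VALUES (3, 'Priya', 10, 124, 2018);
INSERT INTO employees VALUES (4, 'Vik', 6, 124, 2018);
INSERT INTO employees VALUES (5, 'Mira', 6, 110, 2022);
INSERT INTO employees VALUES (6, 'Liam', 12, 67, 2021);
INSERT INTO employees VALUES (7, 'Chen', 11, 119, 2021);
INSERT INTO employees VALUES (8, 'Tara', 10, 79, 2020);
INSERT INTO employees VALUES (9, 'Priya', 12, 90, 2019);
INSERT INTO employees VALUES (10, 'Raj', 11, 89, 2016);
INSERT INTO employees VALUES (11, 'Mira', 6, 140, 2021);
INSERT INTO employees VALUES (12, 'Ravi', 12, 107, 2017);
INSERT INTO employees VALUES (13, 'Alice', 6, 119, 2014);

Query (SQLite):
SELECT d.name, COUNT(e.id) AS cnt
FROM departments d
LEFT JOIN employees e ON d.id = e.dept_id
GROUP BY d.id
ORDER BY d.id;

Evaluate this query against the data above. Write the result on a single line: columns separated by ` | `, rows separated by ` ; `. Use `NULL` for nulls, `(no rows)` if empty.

Support | 5 ; Sales | 3 ; Marketing | 2 ; Finance | 3

LEFT JOIN keeps every departments row; unmatched ones get NULL for employees columns.
Group by departments.id and compute COUNT(e.id). COUNT(col) of an all-NULL group is 0.
  6: ids {1, 4, 5, 11, 13} → COUNT(e.id)=5
  10: ids {2, 3, 8} → COUNT(e.id)=3
  11: ids {7, 10} → COUNT(e.id)=2
  12: ids {6, 9, 12} → COUNT(e.id)=3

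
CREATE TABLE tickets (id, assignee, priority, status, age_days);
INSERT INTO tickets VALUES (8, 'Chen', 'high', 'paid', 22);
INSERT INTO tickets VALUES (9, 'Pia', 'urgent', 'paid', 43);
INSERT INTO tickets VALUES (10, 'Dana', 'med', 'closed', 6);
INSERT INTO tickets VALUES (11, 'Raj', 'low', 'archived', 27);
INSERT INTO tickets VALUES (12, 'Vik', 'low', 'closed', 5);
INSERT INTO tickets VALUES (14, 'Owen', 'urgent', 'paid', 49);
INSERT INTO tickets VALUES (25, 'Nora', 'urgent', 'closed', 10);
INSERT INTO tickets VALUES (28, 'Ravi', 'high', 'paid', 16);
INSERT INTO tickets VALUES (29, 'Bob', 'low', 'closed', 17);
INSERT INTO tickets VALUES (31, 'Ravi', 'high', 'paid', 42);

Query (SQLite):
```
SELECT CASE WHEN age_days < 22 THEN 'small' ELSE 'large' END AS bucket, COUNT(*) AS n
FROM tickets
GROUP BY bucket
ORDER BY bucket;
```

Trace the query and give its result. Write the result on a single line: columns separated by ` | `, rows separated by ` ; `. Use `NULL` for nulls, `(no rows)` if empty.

large | 5 ; small | 5

Bucket rows by age_days < 22 → 'small' else 'large'; count each bucket.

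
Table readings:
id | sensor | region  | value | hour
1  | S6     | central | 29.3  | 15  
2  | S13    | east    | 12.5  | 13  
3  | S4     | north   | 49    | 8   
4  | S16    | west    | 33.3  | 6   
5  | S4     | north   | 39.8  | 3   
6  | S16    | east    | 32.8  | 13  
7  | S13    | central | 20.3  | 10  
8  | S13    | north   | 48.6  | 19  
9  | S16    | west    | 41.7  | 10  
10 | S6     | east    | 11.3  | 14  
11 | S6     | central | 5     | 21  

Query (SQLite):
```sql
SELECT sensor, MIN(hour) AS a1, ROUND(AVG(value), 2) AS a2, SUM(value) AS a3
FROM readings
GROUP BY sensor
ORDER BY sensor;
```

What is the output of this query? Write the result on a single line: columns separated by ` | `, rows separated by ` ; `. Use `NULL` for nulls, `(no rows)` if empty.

S13 | 10 | 27.13 | 81.4 ; S16 | 6 | 35.93 | 107.8 ; S4 | 3 | 44.4 | 88.8 ; S6 | 14 | 15.2 | 45.6

Group readings by sensor.
Per group compute: MIN(hour), ROUND(AVG(value), 2), SUM(value).
  S13: ids {2, 7, 8} → MIN(hour)=10, ROUND(AVG(value), 2)=27.13, SUM(value)=81.4
  S16: ids {4, 6, 9} → MIN(hour)=6, ROUND(AVG(value), 2)=35.93, SUM(value)=107.8
  S4: ids {3, 5} → MIN(hour)=3, ROUND(AVG(value), 2)=44.4, SUM(value)=88.8
  S6: ids {1, 10, 11} → MIN(hour)=14, ROUND(AVG(value), 2)=15.2, SUM(value)=45.6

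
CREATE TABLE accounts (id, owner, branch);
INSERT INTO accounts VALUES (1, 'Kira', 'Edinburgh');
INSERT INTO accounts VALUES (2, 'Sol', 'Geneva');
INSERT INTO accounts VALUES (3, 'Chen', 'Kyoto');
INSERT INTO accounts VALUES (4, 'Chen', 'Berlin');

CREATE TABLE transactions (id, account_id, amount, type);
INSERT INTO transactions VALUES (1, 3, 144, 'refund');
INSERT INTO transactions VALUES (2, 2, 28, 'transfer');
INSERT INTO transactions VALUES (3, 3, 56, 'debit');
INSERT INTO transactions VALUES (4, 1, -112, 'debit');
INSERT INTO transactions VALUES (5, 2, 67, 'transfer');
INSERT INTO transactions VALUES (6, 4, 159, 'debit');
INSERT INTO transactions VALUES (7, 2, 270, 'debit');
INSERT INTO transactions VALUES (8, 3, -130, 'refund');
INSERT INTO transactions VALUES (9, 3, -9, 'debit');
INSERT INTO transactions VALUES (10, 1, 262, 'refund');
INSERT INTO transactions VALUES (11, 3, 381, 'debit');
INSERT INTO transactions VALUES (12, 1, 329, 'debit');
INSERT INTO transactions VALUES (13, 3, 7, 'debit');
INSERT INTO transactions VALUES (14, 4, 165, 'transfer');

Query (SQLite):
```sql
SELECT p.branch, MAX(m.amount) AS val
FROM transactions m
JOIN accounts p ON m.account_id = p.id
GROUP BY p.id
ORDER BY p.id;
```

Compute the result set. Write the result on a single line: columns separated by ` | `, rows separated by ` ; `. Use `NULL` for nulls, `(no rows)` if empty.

Edinburgh | 329 ; Geneva | 270 ; Kyoto | 381 ; Berlin | 165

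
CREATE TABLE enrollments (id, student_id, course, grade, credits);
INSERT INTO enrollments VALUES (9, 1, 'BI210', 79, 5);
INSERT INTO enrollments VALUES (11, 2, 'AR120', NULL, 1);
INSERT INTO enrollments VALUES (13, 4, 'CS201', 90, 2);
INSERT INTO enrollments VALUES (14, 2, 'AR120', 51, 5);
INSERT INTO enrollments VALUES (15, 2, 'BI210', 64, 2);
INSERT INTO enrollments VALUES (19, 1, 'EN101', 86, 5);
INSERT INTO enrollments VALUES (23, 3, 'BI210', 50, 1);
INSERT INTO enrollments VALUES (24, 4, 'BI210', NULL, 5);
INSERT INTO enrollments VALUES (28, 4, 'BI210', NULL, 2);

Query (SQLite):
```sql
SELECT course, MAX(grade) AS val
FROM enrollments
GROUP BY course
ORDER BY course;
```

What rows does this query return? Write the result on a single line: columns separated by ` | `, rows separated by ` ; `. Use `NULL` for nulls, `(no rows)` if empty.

AR120 | 51 ; BI210 | 79 ; CS201 | 90 ; EN101 | 86

Partition enrollments by course; compute MAX(grade) within each group.
  AR120: ids {11, 14} → MAX(grade)=51
  BI210: ids {9, 15, 23, 24, 28} → MAX(grade)=79
  CS201: ids {13} → MAX(grade)=90
  EN101: ids {19} → MAX(grade)=86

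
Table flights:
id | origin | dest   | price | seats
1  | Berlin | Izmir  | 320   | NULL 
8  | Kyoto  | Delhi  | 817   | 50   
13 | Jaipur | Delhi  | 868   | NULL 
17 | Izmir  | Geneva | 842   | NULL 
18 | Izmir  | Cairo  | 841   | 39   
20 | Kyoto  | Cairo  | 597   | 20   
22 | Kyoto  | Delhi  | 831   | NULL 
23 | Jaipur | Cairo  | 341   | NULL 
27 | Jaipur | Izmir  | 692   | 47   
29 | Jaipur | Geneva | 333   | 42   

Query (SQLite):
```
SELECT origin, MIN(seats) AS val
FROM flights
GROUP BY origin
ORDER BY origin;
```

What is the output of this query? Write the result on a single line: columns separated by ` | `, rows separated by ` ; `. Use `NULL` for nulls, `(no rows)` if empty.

Partition flights by origin; compute MIN(seats) within each group.
  Berlin: ids {1} → MIN(seats)=NULL
  Izmir: ids {17, 18} → MIN(seats)=39
  Jaipur: ids {13, 23, 27, 29} → MIN(seats)=42
  Kyoto: ids {8, 20, 22} → MIN(seats)=20

Berlin | NULL ; Izmir | 39 ; Jaipur | 42 ; Kyoto | 20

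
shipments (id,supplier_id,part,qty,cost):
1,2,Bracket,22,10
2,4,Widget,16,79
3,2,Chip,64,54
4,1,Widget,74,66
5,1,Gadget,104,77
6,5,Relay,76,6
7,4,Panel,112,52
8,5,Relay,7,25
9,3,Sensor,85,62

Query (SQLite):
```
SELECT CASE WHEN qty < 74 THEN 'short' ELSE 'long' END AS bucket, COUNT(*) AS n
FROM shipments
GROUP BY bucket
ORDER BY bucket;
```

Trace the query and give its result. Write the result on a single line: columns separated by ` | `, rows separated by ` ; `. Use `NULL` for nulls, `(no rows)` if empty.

Bucket rows by qty < 74 → 'short' else 'long'; count each bucket.

long | 5 ; short | 4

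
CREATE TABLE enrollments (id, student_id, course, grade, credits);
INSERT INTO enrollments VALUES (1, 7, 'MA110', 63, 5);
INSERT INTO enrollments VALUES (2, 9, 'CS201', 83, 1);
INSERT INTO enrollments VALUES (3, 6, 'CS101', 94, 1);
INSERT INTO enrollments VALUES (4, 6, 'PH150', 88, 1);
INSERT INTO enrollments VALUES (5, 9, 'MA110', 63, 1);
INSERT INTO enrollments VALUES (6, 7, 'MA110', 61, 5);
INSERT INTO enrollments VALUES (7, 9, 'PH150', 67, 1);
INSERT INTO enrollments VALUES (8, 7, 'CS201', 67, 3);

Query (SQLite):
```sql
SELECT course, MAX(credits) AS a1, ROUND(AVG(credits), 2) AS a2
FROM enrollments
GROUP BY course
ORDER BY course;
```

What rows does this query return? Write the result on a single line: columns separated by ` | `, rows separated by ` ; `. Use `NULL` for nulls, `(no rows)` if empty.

CS101 | 1 | 1 ; CS201 | 3 | 2 ; MA110 | 5 | 3.67 ; PH150 | 1 | 1

Group enrollments by course.
Per group compute: MAX(credits), ROUND(AVG(credits), 2).
  CS101: ids {3} → MAX(credits)=1, ROUND(AVG(credits), 2)=1
  CS201: ids {2, 8} → MAX(credits)=3, ROUND(AVG(credits), 2)=2
  MA110: ids {1, 5, 6} → MAX(credits)=5, ROUND(AVG(credits), 2)=3.67
  PH150: ids {4, 7} → MAX(credits)=1, ROUND(AVG(credits), 2)=1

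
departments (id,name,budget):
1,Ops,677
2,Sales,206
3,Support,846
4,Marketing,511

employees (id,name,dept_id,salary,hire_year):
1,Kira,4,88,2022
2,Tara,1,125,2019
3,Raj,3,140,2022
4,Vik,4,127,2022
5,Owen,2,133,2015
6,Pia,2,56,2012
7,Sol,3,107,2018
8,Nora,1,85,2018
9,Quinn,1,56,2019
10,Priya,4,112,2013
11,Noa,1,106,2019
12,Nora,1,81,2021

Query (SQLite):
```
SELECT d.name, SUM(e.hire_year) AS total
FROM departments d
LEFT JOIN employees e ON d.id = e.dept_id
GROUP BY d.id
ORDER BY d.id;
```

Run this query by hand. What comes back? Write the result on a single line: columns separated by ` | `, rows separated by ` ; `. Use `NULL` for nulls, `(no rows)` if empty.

LEFT JOIN keeps every departments row; unmatched ones get NULL for employees columns.
Group by departments.id and compute SUM(e.hire_year). SUM over an all-NULL group is NULL.
  1: ids {2, 8, 9, 11, 12} → SUM(e.hire_year)=10096
  2: ids {5, 6} → SUM(e.hire_year)=4027
  3: ids {3, 7} → SUM(e.hire_year)=4040
  4: ids {1, 4, 10} → SUM(e.hire_year)=6057

Ops | 10096 ; Sales | 4027 ; Support | 4040 ; Marketing | 6057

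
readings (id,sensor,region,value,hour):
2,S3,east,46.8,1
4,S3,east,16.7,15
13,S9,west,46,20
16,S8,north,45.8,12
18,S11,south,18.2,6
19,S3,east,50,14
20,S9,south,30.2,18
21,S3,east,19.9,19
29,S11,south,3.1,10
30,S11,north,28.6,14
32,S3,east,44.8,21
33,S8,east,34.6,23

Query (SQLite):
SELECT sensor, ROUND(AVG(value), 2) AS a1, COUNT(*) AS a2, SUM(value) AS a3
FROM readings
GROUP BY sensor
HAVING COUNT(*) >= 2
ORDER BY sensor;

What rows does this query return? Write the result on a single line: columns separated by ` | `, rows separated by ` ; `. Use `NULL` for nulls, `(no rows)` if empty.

S11 | 16.63 | 3 | 49.9 ; S3 | 35.64 | 5 | 178.2 ; S8 | 40.2 | 2 | 80.4 ; S9 | 38.1 | 2 | 76.2

Group readings by sensor.
Per group compute: ROUND(AVG(value), 2), COUNT(*), SUM(value).
HAVING: drop groups with fewer than 2 rows.
  S11: ids {18, 29, 30} → ROUND(AVG(value), 2)=16.63, COUNT(*)=3, SUM(value)=49.9
  S3: ids {2, 4, 19, 21, 32} → ROUND(AVG(value), 2)=35.64, COUNT(*)=5, SUM(value)=178.2
  S8: ids {16, 33} → ROUND(AVG(value), 2)=40.2, COUNT(*)=2, SUM(value)=80.4
  S9: ids {13, 20} → ROUND(AVG(value), 2)=38.1, COUNT(*)=2, SUM(value)=76.2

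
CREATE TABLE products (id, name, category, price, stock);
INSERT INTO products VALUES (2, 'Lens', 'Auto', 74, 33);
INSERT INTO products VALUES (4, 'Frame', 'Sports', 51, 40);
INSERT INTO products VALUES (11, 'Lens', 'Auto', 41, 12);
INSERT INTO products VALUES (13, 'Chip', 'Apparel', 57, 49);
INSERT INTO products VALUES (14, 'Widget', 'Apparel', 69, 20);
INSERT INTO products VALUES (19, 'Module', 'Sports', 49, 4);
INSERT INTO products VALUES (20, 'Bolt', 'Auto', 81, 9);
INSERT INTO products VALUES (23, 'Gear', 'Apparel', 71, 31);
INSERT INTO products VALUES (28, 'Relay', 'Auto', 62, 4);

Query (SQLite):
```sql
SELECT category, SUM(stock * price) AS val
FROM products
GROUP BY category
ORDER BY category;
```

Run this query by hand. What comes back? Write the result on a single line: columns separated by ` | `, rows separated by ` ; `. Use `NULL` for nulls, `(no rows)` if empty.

For each row compute stock * price.
Group by category; take SUM of the expression per group.
  Apparel: ids {13, 14, 23} → SUM(stock * price)=6374
  Auto: ids {2, 11, 20, 28} → SUM(stock * price)=3911
  Sports: ids {4, 19} → SUM(stock * price)=2236

Apparel | 6374 ; Auto | 3911 ; Sports | 2236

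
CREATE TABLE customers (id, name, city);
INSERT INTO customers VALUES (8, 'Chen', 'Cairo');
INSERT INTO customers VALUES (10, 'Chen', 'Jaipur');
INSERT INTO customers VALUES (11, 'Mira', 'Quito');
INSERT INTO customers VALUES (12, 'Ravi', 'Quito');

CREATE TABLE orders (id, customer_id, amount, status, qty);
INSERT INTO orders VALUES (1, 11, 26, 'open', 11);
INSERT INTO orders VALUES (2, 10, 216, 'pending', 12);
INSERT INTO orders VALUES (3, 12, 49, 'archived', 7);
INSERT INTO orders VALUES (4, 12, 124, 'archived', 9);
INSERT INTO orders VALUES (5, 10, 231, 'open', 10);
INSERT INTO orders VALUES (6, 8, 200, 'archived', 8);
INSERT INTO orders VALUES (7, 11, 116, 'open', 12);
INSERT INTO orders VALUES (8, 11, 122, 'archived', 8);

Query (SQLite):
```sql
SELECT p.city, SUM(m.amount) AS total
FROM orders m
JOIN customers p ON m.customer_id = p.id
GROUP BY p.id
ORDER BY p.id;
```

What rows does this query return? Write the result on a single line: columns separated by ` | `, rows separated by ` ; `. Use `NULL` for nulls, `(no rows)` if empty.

Cairo | 200 ; Jaipur | 447 ; Quito | 264 ; Quito | 173

Join each orders row to its customers via customer_id.
Group joined rows by customers.id; compute SUM(m.amount) per group.
  8: ids {6} → SUM(m.amount)=200
  10: ids {2, 5} → SUM(m.amount)=447
  11: ids {1, 7, 8} → SUM(m.amount)=264
  12: ids {3, 4} → SUM(m.amount)=173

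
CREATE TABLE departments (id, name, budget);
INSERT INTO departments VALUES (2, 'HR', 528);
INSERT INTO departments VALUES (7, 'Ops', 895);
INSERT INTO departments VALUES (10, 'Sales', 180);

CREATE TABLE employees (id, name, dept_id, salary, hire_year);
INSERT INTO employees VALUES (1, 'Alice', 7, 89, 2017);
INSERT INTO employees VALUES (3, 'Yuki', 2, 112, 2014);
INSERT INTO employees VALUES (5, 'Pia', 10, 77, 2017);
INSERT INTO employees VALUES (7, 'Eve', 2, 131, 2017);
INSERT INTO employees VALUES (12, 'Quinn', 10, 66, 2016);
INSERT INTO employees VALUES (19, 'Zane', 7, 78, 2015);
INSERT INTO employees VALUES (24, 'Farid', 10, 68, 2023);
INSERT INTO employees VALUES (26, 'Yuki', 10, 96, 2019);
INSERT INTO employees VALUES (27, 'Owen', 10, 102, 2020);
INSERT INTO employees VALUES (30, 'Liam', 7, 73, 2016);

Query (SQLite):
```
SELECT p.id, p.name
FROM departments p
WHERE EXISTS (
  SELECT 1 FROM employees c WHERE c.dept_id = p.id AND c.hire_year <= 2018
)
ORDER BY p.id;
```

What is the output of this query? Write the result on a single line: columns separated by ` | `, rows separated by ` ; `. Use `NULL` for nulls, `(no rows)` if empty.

2 | HR ; 7 | Ops ; 10 | Sales

For each departments row, check whether any employees with matching dept_id has hire_year <= 2018.
Keep rows where that is true.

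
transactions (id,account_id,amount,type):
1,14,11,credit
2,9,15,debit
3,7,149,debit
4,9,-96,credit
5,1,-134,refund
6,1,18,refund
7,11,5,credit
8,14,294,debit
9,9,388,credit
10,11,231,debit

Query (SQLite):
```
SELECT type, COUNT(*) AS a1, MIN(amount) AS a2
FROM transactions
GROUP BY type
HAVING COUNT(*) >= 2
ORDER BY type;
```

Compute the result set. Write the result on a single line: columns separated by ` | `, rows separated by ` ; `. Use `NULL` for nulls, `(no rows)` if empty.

credit | 4 | -96 ; debit | 4 | 15 ; refund | 2 | -134

Group transactions by type.
Per group compute: COUNT(*), MIN(amount).
HAVING: drop groups with fewer than 2 rows.
  credit: ids {1, 4, 7, 9} → COUNT(*)=4, MIN(amount)=-96
  debit: ids {2, 3, 8, 10} → COUNT(*)=4, MIN(amount)=15
  refund: ids {5, 6} → COUNT(*)=2, MIN(amount)=-134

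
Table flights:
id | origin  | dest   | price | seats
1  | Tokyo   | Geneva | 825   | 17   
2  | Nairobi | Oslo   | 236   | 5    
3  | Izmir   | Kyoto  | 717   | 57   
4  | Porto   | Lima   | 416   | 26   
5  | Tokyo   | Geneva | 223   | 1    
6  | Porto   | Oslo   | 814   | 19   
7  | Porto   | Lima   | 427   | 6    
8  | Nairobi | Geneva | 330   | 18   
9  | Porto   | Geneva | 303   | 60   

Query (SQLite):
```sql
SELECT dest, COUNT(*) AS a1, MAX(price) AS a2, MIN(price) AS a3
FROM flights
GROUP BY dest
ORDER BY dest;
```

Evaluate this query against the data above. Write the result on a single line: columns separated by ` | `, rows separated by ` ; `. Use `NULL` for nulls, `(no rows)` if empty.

Geneva | 4 | 825 | 223 ; Kyoto | 1 | 717 | 717 ; Lima | 2 | 427 | 416 ; Oslo | 2 | 814 | 236

Group flights by dest.
Per group compute: COUNT(*), MAX(price), MIN(price).
  Geneva: ids {1, 5, 8, 9} → COUNT(*)=4, MAX(price)=825, MIN(price)=223
  Kyoto: ids {3} → COUNT(*)=1, MAX(price)=717, MIN(price)=717
  Lima: ids {4, 7} → COUNT(*)=2, MAX(price)=427, MIN(price)=416
  Oslo: ids {2, 6} → COUNT(*)=2, MAX(price)=814, MIN(price)=236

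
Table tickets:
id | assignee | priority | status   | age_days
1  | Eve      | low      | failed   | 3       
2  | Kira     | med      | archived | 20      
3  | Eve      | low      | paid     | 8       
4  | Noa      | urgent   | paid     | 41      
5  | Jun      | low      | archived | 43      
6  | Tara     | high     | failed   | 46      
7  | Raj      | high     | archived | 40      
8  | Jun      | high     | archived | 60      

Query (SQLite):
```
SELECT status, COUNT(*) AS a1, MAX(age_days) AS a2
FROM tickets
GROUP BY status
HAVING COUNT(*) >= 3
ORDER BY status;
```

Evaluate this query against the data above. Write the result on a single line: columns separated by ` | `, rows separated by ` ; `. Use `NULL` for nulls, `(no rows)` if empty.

archived | 4 | 60

Group tickets by status.
Per group compute: COUNT(*), MAX(age_days).
HAVING: drop groups with fewer than 3 rows.
  archived: ids {2, 5, 7, 8} → COUNT(*)=4, MAX(age_days)=60
  failed: ids {1, 6} → COUNT(*)=2, MAX(age_days)=46
  paid: ids {3, 4} → COUNT(*)=2, MAX(age_days)=41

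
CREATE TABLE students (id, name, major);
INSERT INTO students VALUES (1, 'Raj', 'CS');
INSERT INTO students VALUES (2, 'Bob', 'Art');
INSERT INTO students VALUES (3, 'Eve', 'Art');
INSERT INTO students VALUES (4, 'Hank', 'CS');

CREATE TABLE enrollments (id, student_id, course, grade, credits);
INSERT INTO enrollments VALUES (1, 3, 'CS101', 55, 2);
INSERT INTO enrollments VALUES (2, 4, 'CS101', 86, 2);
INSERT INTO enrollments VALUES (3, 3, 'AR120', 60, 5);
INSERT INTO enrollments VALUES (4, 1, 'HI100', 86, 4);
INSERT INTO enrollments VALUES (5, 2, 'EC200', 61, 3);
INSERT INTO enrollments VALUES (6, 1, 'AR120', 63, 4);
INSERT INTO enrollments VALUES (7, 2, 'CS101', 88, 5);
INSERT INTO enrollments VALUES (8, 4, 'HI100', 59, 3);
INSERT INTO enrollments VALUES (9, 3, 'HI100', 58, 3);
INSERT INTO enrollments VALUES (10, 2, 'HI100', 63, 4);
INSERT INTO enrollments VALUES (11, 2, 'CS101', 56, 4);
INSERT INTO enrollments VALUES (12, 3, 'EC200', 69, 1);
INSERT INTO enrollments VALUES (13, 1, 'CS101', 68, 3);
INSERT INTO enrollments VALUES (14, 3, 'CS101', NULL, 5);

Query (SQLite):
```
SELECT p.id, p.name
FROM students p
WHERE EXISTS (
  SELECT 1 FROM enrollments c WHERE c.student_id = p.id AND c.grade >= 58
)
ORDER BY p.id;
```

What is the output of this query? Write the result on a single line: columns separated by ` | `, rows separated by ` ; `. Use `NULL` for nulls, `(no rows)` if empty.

For each students row, check whether any enrollments with matching student_id has grade >= 58.
Keep rows where that is true.

1 | Raj ; 2 | Bob ; 3 | Eve ; 4 | Hank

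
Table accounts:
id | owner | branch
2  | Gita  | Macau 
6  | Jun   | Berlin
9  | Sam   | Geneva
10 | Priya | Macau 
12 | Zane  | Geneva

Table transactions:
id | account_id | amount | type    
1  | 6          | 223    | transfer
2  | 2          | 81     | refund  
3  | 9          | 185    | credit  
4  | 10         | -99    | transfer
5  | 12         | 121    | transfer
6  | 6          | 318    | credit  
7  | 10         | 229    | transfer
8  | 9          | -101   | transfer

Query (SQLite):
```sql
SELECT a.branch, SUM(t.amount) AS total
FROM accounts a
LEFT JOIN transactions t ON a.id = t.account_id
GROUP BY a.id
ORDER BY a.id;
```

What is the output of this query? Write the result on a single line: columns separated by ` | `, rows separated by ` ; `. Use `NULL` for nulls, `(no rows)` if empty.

Macau | 81 ; Berlin | 541 ; Geneva | 84 ; Macau | 130 ; Geneva | 121

LEFT JOIN keeps every accounts row; unmatched ones get NULL for transactions columns.
Group by accounts.id and compute SUM(t.amount). SUM over an all-NULL group is NULL.
  2: ids {2} → SUM(t.amount)=81
  6: ids {1, 6} → SUM(t.amount)=541
  9: ids {3, 8} → SUM(t.amount)=84
  10: ids {4, 7} → SUM(t.amount)=130
  12: ids {5} → SUM(t.amount)=121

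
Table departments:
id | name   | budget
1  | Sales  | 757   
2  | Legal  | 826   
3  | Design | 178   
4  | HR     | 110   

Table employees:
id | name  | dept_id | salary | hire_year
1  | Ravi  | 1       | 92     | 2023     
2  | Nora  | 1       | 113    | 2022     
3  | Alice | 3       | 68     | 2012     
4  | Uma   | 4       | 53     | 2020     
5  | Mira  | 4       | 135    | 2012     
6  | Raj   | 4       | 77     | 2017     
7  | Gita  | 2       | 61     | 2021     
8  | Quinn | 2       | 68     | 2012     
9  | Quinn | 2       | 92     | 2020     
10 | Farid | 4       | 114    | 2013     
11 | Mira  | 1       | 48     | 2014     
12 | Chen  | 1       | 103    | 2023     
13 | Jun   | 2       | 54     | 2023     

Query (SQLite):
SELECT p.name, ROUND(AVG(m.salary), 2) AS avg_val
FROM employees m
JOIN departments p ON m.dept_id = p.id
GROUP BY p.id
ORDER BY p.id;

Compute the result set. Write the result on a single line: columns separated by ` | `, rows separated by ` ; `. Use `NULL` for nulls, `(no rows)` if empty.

Sales | 89 ; Legal | 68.75 ; Design | 68 ; HR | 94.75

Join each employees row to its departments via dept_id.
Group joined rows by departments.id; compute ROUND(AVG(m.salary), 2) per group.
  1: ids {1, 2, 11, 12} → ROUND(AVG(m.salary), 2)=89
  2: ids {7, 8, 9, 13} → ROUND(AVG(m.salary), 2)=68.75
  3: ids {3} → ROUND(AVG(m.salary), 2)=68
  4: ids {4, 5, 6, 10} → ROUND(AVG(m.salary), 2)=94.75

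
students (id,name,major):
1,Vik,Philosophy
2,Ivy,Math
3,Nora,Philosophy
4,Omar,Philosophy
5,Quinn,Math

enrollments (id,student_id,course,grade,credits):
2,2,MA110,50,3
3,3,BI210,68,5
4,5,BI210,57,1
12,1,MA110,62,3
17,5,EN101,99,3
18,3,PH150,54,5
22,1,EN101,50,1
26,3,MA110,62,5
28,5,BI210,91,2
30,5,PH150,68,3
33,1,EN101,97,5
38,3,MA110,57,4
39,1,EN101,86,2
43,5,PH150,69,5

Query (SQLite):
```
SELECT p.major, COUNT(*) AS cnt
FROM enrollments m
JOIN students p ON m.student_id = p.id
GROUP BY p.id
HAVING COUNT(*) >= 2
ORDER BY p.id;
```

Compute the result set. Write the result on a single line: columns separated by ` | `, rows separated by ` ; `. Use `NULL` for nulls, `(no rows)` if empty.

Philosophy | 4 ; Philosophy | 4 ; Math | 5

Join each enrollments row to its students via student_id.
Group joined rows by students.id; compute COUNT(*) per group.
HAVING: keep groups with count ≥ 2.
  1: ids {12, 22, 33, 39} → COUNT(*)=4
  2: ids {2} → COUNT(*)=1
  3: ids {3, 18, 26, 38} → COUNT(*)=4
  5: ids {4, 17, 28, 30, 43} → COUNT(*)=5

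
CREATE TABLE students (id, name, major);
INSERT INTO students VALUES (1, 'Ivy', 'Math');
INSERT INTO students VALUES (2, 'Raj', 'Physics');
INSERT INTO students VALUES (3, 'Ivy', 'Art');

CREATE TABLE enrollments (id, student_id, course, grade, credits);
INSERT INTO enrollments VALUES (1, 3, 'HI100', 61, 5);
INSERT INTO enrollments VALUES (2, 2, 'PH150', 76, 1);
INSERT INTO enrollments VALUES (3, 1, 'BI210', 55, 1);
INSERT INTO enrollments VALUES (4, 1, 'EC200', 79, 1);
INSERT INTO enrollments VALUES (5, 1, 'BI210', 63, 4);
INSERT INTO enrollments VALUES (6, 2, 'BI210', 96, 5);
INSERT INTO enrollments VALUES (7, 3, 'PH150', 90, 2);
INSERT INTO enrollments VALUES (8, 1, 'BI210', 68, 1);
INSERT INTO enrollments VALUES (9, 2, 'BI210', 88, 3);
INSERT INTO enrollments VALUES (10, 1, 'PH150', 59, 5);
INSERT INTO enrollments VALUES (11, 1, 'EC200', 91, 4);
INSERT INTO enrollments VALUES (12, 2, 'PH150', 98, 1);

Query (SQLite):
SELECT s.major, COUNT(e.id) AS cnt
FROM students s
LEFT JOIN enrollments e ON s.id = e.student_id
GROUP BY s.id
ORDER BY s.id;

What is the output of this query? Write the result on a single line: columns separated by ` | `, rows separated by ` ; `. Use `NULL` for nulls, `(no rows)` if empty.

LEFT JOIN keeps every students row; unmatched ones get NULL for enrollments columns.
Group by students.id and compute COUNT(e.id). COUNT(col) of an all-NULL group is 0.
  1: ids {3, 4, 5, 8, 10, 11} → COUNT(e.id)=6
  2: ids {2, 6, 9, 12} → COUNT(e.id)=4
  3: ids {1, 7} → COUNT(e.id)=2

Math | 6 ; Physics | 4 ; Art | 2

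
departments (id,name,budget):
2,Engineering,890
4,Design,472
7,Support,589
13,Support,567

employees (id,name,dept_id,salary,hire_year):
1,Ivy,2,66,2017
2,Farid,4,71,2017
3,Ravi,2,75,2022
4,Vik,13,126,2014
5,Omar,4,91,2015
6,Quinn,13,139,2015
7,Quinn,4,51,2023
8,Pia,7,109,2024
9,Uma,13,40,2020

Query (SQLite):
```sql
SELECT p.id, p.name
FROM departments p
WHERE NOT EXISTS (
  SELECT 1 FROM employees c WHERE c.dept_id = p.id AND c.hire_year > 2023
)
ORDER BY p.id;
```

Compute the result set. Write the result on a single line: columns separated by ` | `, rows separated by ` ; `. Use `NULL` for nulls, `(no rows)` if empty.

For each departments row, check whether any employees with matching dept_id has hire_year > 2023.
Keep rows where that is false.

2 | Engineering ; 4 | Design ; 13 | Support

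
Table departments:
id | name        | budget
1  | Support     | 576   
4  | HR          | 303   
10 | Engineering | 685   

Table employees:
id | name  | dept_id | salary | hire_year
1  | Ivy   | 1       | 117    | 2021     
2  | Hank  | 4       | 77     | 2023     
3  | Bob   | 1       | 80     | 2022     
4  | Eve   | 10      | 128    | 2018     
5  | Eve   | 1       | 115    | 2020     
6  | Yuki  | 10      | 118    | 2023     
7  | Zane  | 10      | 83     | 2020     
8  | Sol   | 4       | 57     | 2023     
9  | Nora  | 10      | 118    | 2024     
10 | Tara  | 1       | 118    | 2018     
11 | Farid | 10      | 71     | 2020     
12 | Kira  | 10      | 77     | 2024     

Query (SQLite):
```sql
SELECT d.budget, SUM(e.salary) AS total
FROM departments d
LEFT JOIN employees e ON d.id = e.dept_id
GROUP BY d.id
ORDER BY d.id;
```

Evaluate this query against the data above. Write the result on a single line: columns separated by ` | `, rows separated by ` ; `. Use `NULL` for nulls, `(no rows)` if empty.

LEFT JOIN keeps every departments row; unmatched ones get NULL for employees columns.
Group by departments.id and compute SUM(e.salary). SUM over an all-NULL group is NULL.
  1: ids {1, 3, 5, 10} → SUM(e.salary)=430
  4: ids {2, 8} → SUM(e.salary)=134
  10: ids {4, 6, 7, 9, 11, 12} → SUM(e.salary)=595

576 | 430 ; 303 | 134 ; 685 | 595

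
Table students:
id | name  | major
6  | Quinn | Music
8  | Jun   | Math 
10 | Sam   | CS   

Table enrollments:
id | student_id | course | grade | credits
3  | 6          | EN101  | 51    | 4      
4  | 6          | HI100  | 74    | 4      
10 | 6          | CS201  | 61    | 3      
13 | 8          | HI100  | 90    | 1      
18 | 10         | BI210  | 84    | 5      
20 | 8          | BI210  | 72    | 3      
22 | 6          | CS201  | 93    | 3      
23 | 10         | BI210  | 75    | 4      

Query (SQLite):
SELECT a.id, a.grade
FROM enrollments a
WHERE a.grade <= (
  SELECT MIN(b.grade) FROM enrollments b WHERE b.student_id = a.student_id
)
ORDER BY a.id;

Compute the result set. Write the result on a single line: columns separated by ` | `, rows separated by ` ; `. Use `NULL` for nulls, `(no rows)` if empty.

3 | 51 ; 20 | 72 ; 23 | 75

For each enrollments row a, compute MIN(grade) over rows sharing a.student_id.
Keep row a if a.grade <= that per-group MIN.
  student_id=6: MIN(grade) = 51
  student_id=8: MIN(grade) = 72
  student_id=10: MIN(grade) = 75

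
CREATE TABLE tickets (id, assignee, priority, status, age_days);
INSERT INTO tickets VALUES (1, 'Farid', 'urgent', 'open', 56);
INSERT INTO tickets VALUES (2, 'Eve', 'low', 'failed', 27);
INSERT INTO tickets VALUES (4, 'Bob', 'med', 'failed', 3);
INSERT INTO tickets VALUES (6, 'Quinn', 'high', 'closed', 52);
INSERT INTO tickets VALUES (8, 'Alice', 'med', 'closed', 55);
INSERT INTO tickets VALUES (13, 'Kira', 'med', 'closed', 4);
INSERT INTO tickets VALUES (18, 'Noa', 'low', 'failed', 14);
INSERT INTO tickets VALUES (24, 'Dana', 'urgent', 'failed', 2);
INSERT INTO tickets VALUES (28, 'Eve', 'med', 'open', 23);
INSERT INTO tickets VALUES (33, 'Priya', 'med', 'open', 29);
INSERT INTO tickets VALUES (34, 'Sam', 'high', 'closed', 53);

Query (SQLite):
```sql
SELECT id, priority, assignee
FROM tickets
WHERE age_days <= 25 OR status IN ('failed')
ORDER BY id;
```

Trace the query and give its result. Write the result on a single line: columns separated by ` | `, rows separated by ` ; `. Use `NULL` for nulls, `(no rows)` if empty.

2 | low | Eve ; 4 | med | Bob ; 13 | med | Kira ; 18 | low | Noa ; 24 | urgent | Dana ; 28 | med | Eve

age_days <= 25: ids {4, 13, 18, 24, 28}
status IN ('failed'): ids {2, 4, 18, 24}
Combine with OR.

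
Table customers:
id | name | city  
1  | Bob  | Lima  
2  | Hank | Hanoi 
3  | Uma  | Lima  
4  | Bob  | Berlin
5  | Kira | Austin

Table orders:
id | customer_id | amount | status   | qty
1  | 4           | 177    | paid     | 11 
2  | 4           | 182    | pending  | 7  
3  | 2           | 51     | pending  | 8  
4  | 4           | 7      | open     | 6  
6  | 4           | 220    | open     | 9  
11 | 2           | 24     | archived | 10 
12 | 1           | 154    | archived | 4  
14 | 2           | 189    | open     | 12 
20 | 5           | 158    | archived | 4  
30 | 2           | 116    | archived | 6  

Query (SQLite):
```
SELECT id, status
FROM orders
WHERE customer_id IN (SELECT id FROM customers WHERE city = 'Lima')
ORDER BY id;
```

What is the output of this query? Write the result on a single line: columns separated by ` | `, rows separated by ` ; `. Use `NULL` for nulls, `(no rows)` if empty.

12 | archived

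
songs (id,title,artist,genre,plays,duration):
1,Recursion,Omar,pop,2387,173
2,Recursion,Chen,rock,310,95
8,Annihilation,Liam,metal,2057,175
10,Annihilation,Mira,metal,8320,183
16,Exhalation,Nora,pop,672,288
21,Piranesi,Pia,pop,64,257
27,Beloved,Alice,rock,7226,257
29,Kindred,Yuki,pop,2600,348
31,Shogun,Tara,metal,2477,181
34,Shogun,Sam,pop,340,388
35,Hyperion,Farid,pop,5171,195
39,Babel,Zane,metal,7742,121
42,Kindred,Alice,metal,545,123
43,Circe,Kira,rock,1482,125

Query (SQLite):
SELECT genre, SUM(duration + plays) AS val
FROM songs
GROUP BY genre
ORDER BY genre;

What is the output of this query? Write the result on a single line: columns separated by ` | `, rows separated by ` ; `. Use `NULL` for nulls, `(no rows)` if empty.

For each row compute duration + plays.
Group by genre; take SUM of the expression per group.
  metal: ids {8, 10, 31, 39, 42} → SUM(duration + plays)=21924
  pop: ids {1, 16, 21, 29, 34, 35} → SUM(duration + plays)=12883
  rock: ids {2, 27, 43} → SUM(duration + plays)=9495

metal | 21924 ; pop | 12883 ; rock | 9495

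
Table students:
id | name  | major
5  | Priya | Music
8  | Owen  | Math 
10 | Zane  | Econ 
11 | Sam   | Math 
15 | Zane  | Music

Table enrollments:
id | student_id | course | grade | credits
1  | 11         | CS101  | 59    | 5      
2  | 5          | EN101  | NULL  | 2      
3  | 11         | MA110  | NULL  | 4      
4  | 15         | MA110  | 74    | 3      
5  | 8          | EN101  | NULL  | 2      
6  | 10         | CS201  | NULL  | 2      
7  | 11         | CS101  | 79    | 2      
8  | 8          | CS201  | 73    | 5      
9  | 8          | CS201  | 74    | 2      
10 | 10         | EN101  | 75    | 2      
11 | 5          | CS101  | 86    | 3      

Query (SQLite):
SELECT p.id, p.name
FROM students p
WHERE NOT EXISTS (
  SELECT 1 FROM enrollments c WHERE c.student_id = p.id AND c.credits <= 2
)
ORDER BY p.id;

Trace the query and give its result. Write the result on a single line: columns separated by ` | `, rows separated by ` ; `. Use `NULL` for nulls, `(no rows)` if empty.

15 | Zane

For each students row, check whether any enrollments with matching student_id has credits <= 2.
Keep rows where that is false.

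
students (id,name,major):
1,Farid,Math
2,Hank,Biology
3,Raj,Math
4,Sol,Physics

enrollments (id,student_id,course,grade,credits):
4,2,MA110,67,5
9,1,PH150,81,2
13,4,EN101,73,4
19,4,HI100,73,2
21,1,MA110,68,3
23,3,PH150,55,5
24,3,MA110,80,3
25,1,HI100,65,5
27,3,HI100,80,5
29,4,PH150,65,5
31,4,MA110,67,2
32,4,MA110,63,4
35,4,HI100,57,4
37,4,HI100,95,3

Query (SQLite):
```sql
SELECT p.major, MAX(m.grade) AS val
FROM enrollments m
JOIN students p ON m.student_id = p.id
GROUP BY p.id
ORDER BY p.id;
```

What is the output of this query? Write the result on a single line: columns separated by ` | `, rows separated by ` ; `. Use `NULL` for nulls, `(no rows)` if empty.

Math | 81 ; Biology | 67 ; Math | 80 ; Physics | 95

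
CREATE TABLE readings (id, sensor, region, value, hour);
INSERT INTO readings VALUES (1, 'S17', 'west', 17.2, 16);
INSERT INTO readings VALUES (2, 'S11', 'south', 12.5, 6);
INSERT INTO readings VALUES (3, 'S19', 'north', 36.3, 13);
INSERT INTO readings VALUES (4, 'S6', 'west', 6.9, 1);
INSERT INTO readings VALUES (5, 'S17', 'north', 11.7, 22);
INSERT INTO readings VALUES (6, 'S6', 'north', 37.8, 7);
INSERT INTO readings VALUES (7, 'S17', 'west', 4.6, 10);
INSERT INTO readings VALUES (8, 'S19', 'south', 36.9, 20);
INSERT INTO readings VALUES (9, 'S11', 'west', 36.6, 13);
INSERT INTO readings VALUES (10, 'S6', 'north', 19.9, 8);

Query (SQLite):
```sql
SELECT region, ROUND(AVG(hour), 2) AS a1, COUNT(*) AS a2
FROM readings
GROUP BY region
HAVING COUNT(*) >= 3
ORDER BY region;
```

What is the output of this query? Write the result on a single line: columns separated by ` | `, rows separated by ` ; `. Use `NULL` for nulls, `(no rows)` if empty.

Group readings by region.
Per group compute: ROUND(AVG(hour), 2), COUNT(*).
HAVING: drop groups with fewer than 3 rows.
  north: ids {3, 5, 6, 10} → ROUND(AVG(hour), 2)=12.5, COUNT(*)=4
  south: ids {2, 8} → ROUND(AVG(hour), 2)=13, COUNT(*)=2
  west: ids {1, 4, 7, 9} → ROUND(AVG(hour), 2)=10, COUNT(*)=4

north | 12.5 | 4 ; west | 10 | 4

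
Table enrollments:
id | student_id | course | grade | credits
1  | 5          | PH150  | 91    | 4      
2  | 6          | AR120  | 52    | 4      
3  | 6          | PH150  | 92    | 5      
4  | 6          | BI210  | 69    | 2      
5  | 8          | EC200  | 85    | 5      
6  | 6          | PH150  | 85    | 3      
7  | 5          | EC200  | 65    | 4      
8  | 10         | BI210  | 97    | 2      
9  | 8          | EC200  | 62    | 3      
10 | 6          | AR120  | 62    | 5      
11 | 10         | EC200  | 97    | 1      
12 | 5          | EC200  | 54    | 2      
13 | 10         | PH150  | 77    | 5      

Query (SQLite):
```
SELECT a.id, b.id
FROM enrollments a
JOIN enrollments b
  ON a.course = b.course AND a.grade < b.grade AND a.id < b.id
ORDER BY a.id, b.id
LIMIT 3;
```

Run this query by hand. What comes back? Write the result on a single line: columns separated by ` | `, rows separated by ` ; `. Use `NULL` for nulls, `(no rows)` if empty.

Pairs (a,b) with same course, a.grade < b.grade, a.id < b.id.
course groups: AR120:{2,10} BI210:{4,8} EC200:{5,7,9,11,12} PH150:{1,3,6,13}
Ordered by (a.id, b.id); first 3.

1 | 3 ; 2 | 10 ; 4 | 8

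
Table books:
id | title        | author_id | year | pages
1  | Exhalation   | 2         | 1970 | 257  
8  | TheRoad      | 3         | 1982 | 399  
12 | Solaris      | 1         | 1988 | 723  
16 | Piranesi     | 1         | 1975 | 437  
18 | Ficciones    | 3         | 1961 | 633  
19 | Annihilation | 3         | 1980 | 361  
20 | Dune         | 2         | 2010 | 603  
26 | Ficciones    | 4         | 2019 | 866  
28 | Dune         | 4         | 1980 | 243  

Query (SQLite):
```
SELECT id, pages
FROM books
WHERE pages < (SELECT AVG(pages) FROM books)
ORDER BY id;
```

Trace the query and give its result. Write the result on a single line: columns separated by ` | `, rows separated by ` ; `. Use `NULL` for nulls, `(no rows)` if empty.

Scalar subquery: AVG(pages) over all books rows = 502.444444 (≈; comparison uses full precision).
Keep rows where pages < that value.

1 | 257 ; 8 | 399 ; 16 | 437 ; 19 | 361 ; 28 | 243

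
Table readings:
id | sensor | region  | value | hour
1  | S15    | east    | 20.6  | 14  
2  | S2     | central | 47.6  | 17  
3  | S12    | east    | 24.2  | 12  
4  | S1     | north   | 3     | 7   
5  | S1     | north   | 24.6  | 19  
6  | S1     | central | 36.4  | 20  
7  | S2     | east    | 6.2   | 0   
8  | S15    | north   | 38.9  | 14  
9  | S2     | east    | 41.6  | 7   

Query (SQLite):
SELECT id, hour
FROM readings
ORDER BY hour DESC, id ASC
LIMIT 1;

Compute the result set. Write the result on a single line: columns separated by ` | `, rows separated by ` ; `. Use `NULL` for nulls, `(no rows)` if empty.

6 | 20

Sort by hour desc, tiebreak id asc: (20, id=6), (19, id=5), (17, id=2), (14, id=1) …. Take first 1.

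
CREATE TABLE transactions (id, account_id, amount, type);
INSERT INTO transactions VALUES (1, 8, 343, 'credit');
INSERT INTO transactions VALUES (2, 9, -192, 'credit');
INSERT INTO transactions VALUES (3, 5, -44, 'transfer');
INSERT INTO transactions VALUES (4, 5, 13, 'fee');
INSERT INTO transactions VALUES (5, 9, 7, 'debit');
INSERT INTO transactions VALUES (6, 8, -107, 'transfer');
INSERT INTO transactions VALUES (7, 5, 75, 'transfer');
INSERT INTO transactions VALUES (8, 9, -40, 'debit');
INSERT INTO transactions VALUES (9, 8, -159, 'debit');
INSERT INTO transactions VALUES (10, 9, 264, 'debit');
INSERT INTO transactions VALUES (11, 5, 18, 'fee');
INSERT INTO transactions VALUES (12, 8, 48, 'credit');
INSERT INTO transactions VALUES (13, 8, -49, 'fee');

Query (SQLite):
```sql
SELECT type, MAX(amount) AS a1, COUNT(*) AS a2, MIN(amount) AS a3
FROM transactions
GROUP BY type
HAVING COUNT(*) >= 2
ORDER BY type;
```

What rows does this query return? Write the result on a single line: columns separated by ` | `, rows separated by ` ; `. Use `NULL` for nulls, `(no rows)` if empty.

credit | 343 | 3 | -192 ; debit | 264 | 4 | -159 ; fee | 18 | 3 | -49 ; transfer | 75 | 3 | -107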